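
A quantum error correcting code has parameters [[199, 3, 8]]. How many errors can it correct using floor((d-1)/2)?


Code parameters: [[199, 3, 8]], distance d = 8.
Number of correctable errors = floor((d-1)/2)
= floor((8 - 1)/2)
= floor(7/2)
= 3

3


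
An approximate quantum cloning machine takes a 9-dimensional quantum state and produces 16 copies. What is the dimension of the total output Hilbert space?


Output space = H^(tensor 16) where dim(H) = 9
dim = 9^16
= 81 (after 2 factors)
= 729 (after 3 factors)
= 6561 (after 4 factors)
= 59049 (after 5 factors)
= 531441 (after 6 factors)
= 4782969 (after 7 factors)
= 43046721 (after 8 factors)
= 387420489 (after 9 factors)
= 3486784401 (after 10 factors)
= 31381059609 (after 11 factors)
= 282429536481 (after 12 factors)
= 2541865828329 (after 13 factors)
= 22876792454961 (after 14 factors)
= 205891132094649 (after 15 factors)
= 1853020188851841 (after 16 factors)
= 1853020188851841

1853020188851841


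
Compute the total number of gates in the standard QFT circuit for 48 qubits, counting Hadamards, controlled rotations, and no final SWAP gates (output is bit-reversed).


Hadamard gates: 48
Controlled rotations: n*(n-1)/2 = 48*47/2 = 1128
SWAP gates: 0 (omitted)
Total = 48 + 1128
= 1176

1176


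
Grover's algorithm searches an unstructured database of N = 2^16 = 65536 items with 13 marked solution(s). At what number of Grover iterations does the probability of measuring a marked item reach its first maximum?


After j Grover iterations the success probability is P(j) = sin^2((2j+1)*theta), where sin(theta) = sqrt(k/N).
N = 2^16 = 65536, k = 13
sin(theta) = sqrt(k/N) = 0.01408418467
theta = arcsin(sqrt(k/N)) = 0.01408465034 rad
P(j) reaches its first maximum when (2j+1)*theta is as close as possible to pi/2, i.e. j = round(pi/(4*theta) - 1/2).
pi/(4*theta) - 1/2 = 55.2627
(For comparison, the common estimate pi/4 * sqrt(N/k) = 55.7645; the exact maximiser is used here.)
Optimal iterations = 55

55


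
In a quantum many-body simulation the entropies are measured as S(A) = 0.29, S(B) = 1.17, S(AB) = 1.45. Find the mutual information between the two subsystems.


I(A:B) = S(A) + S(B) - S(AB)
= 0.29 + 1.17 - 1.45
= 0.0100

0.0100


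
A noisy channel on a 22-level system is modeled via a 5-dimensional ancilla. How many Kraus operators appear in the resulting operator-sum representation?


Tracing out the environment in an orthonormal basis {|i>_E} gives Kraus operators K_i = <i|_E U |0>_E.
Number of Kraus operators = dim(H_env) = d_env
= 5

5


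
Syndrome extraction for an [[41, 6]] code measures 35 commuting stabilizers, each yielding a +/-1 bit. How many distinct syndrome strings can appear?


Each stabilizer generator gives a binary (+1 or -1) measurement outcome.
With 35 independent generators:
Total syndromes = 2^35
= 34359738368

34359738368


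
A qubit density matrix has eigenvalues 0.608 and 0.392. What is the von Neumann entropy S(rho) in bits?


S = -p*log2(p) - (1-p)*log2(1-p)
p = 0.6080, 1-p = 0.3920
= -0.6080 * log2(0.6080) - 0.3920 * log2(0.3920)
= -(-0.4365) - (-0.5296)
= 0.9661

0.9661


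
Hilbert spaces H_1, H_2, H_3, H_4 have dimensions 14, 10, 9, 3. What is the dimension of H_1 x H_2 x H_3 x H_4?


dim(H_1 x H_2 x H_3 x H_4) = 14 * 10 * 9 * 3
= 140 * 9 * 3
= 1260 * 3
= 3780

3780


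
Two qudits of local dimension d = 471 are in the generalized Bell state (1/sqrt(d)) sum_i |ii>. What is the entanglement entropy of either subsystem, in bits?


For a maximally entangled state in d x d:
S = log2(d) = log2(471)
= 8.8796

8.8796


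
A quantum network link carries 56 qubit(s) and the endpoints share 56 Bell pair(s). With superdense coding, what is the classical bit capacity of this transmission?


Superdense coding allows 2 classical bits per shared entangled pair.
56 pair(s) -> 2 * 56 = 112 classical bits

112


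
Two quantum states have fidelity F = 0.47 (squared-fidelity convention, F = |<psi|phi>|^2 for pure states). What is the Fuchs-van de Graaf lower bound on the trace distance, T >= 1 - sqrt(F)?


Fuchs-van de Graaf (squared-fidelity convention): 1 - sqrt(F) <= T <= sqrt(1 - F).
Lower bound: T >= 1 - sqrt(F)
sqrt(F) = sqrt(0.47) = 0.6856
T >= 1 - 0.6856
T >= 0.3144

0.3144


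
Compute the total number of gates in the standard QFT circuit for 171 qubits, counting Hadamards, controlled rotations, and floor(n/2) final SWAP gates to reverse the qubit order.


Hadamard gates: 171
Controlled rotations: n*(n-1)/2 = 171*170/2 = 14535
SWAP gates: floor(n/2) = floor(171/2) = 85
Total = 171 + 14535 + 85
= 14791

14791


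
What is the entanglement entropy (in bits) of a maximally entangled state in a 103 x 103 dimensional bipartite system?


For a maximally entangled state in d x d:
S = log2(d) = log2(103)
= 6.6865

6.6865


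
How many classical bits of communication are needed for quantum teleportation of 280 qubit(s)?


Quantum teleportation requires 2 classical bits per qubit teleported.
280 qubit(s) -> 2 * 280 = 560 classical bits

560


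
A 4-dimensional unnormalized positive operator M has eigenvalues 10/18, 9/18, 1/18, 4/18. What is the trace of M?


tr(M) = sum of eigenvalues
= 10/18 + 9/18 + 1/18 + 4/18
= 24/18
= 1.3333

1.3333


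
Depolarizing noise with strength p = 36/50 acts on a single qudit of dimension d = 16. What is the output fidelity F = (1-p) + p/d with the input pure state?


F = (1-p) + p/d
= (1 - 0.7200) + 0.7200/16
= 0.2800 + 0.0450
= 0.3250

0.3250


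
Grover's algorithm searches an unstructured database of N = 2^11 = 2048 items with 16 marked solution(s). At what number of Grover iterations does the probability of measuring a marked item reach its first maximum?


After j Grover iterations the success probability is P(j) = sin^2((2j+1)*theta), where sin(theta) = sqrt(k/N).
N = 2^11 = 2048, k = 16
sin(theta) = sqrt(k/N) = 0.08838834765
theta = arcsin(sqrt(k/N)) = 0.08850384314 rad
P(j) reaches its first maximum when (2j+1)*theta is as close as possible to pi/2, i.e. j = round(pi/(4*theta) - 1/2).
pi/(4*theta) - 1/2 = 8.3742
(For comparison, the common estimate pi/4 * sqrt(N/k) = 8.8858; the exact maximiser is used here.)
Optimal iterations = 8

8


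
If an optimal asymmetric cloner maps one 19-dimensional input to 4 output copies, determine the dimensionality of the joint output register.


Output space = H^(tensor 4) where dim(H) = 19
dim = 19^4
= 361 (after 2 factors)
= 6859 (after 3 factors)
= 130321 (after 4 factors)
= 130321

130321


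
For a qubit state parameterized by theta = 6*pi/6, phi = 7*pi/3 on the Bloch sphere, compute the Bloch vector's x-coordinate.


theta = 3.1416, phi = 7.3304
r_x = sin(theta)*cos(phi) = 0.0000 * 0.5000
r_x = 0.0000

0.0000


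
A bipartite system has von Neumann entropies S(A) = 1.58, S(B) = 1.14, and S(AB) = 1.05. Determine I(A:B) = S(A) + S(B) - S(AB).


I(A:B) = S(A) + S(B) - S(AB)
= 1.58 + 1.14 - 1.05
= 1.6700

1.6700


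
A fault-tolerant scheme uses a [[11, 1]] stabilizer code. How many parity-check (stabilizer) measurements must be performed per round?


For an [[n,k]] stabilizer code:
Number of stabilizer generators = n - k
= 11 - 1
= 10

10


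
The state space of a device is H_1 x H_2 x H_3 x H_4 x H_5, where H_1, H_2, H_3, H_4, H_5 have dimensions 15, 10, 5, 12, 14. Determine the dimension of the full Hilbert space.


dim(H_1 x H_2 x H_3 x H_4 x H_5) = 15 * 10 * 5 * 12 * 14
= 150 * 5 * 12 * 14
= 750 * 12 * 14
= 9000 * 14
= 126000

126000


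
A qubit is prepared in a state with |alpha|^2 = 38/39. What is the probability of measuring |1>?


|alpha|^2 = 38/39 = 0.9744
|beta|^2 = 1 - 38/39 = 1/39 = 0.0256
P(|1>) = |beta|^2 = 0.0256

0.0256


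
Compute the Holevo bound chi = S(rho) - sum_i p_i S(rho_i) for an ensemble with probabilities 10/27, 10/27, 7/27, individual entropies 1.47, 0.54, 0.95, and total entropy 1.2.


chi = S(rho) - sum_i p_i * S(rho_i)
Weighted entropy = 10/27 * 1.47 + 10/27 * 0.54 + 7/27 * 0.95
= 0.9907
chi = 1.2 - 0.9907
= 0.2093

0.2093


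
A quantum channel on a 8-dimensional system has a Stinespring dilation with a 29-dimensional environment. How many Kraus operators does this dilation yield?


Tracing out the environment in an orthonormal basis {|i>_E} gives Kraus operators K_i = <i|_E U |0>_E.
Number of Kraus operators = dim(H_env) = d_env
= 29

29


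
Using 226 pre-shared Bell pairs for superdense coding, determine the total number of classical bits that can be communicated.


Superdense coding allows 2 classical bits per shared entangled pair.
226 pair(s) -> 2 * 226 = 452 classical bits

452


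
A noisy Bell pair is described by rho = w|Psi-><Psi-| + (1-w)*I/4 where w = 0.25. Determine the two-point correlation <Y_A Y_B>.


|Psi-> = (|01> - |10>)/sqrt(2)
For the pure Bell state, <Y_A Y_B> = -1 (Bell-state Pauli correlator).
The maximally-mixed part I/4 has tr(I/4 * P tensor P) = 0 for any traceless Pauli P.
So <Y_A Y_B>_rho = w * (-1) + (1 - w) * 0
= 0.25 * (-1)
= -0.2500

-0.2500


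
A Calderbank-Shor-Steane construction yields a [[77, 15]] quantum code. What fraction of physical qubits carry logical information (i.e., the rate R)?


Code rate R = k/n
= 15/77
= 0.1948

0.1948


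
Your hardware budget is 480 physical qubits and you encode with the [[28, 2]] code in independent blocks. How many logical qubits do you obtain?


Each code block uses 28 physical qubits for 2 logical qubit(s).
Number of complete blocks = floor(480 / 28) = 17
Logical qubits = 17 * 2
= 34

34


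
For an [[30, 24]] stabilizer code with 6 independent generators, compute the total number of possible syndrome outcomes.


Each stabilizer generator gives a binary (+1 or -1) measurement outcome.
With 6 independent generators:
Total syndromes = 2^6
= 64

64


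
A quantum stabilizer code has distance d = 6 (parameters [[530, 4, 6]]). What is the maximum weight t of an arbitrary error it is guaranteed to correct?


Code parameters: [[530, 4, 6]], distance d = 6.
Number of correctable errors = floor((d-1)/2)
= floor((6 - 1)/2)
= floor(5/2)
= 2

2


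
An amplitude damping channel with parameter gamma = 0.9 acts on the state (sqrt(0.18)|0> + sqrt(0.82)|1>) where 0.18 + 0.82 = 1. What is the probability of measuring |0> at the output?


For amplitude damping with parameter gamma on state sqrt(a)|0> + sqrt(b)|1>:
alpha^2 = 0.18, beta^2 = 0.82
P(|0>) = alpha^2 + gamma * beta^2
= 0.18 + 0.9 * 0.82
= 0.18 + 0.7380
= 0.9180

0.9180


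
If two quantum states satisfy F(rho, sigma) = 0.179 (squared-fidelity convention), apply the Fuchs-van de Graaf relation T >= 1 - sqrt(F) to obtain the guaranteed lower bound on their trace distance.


Fuchs-van de Graaf (squared-fidelity convention): 1 - sqrt(F) <= T <= sqrt(1 - F).
Lower bound: T >= 1 - sqrt(F)
sqrt(F) = sqrt(0.179) = 0.4231
T >= 1 - 0.4231
T >= 0.5769

0.5769


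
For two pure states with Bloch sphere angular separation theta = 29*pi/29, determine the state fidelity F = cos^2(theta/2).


For states separated by angle theta on Bloch sphere:
F = cos^2(theta/2)
theta = 29*pi/29 = 3.1416
theta/2 = 1.5708
cos(theta/2) = 0.0000
F = 0.0000

0.0000


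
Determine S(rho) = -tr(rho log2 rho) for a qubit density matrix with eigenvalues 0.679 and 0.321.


S = -p*log2(p) - (1-p)*log2(1-p)
p = 0.6790, 1-p = 0.3210
= -0.6790 * log2(0.6790) - 0.3210 * log2(0.3210)
= -(-0.3792) - (-0.5262)
= 0.9055

0.9055


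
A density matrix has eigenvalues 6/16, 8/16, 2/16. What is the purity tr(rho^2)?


tr(rho^2) = sum of eigenvalues squared
= (6/16)^2 + (8/16)^2 + (2/16)^2
= (36 + 64 + 4) / 256
= 104/256
= 0.4062

0.4062


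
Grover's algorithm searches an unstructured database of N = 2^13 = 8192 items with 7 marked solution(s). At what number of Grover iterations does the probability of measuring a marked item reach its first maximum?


After j Grover iterations the success probability is P(j) = sin^2((2j+1)*theta), where sin(theta) = sqrt(k/N).
N = 2^13 = 8192, k = 7
sin(theta) = sqrt(k/N) = 0.02923169833
theta = arcsin(sqrt(k/N)) = 0.02923586298 rad
P(j) reaches its first maximum when (2j+1)*theta is as close as possible to pi/2, i.e. j = round(pi/(4*theta) - 1/2).
pi/(4*theta) - 1/2 = 26.3642
(For comparison, the common estimate pi/4 * sqrt(N/k) = 26.8680; the exact maximiser is used here.)
Optimal iterations = 26

26


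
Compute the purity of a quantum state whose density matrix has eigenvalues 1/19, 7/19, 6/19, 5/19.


tr(rho^2) = sum of eigenvalues squared
= (1/19)^2 + (7/19)^2 + (6/19)^2 + (5/19)^2
= (1 + 49 + 36 + 25) / 361
= 111/361
= 0.3075

0.3075


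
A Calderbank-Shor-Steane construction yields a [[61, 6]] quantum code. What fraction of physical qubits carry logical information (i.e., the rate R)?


Code rate R = k/n
= 6/61
= 0.0984

0.0984


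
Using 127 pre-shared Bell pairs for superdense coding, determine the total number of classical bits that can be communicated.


Superdense coding allows 2 classical bits per shared entangled pair.
127 pair(s) -> 2 * 127 = 254 classical bits

254


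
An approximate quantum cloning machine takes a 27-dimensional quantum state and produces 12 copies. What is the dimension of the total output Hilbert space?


Output space = H^(tensor 12) where dim(H) = 27
dim = 27^12
= 729 (after 2 factors)
= 19683 (after 3 factors)
= 531441 (after 4 factors)
= 14348907 (after 5 factors)
= 387420489 (after 6 factors)
= 10460353203 (after 7 factors)
= 282429536481 (after 8 factors)
= 7625597484987 (after 9 factors)
= 205891132094649 (after 10 factors)
= 5559060566555523 (after 11 factors)
= 150094635296999121 (after 12 factors)
= 150094635296999121

150094635296999121


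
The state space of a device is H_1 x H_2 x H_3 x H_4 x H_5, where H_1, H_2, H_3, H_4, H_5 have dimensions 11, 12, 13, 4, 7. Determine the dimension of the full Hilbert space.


dim(H_1 x H_2 x H_3 x H_4 x H_5) = 11 * 12 * 13 * 4 * 7
= 132 * 13 * 4 * 7
= 1716 * 4 * 7
= 6864 * 7
= 48048

48048


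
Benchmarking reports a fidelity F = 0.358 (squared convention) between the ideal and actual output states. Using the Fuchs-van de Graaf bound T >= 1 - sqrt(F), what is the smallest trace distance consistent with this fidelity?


Fuchs-van de Graaf (squared-fidelity convention): 1 - sqrt(F) <= T <= sqrt(1 - F).
Lower bound: T >= 1 - sqrt(F)
sqrt(F) = sqrt(0.358) = 0.5983
T >= 1 - 0.5983
T >= 0.4017

0.4017


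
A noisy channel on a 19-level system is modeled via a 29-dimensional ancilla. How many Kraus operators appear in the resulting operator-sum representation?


Tracing out the environment in an orthonormal basis {|i>_E} gives Kraus operators K_i = <i|_E U |0>_E.
Number of Kraus operators = dim(H_env) = d_env
= 29

29


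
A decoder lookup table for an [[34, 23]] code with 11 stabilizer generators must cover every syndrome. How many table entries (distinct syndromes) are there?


Each stabilizer generator gives a binary (+1 or -1) measurement outcome.
With 11 independent generators:
Total syndromes = 2^11
= 2048

2048


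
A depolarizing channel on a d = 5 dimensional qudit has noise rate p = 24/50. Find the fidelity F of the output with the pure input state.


F = (1-p) + p/d
= (1 - 0.4800) + 0.4800/5
= 0.5200 + 0.0960
= 0.6160

0.6160


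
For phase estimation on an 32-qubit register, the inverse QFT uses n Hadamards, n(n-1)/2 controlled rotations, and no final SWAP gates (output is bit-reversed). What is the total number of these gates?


Hadamard gates: 32
Controlled rotations: n*(n-1)/2 = 32*31/2 = 496
SWAP gates: 0 (omitted)
Total = 32 + 496
= 528

528


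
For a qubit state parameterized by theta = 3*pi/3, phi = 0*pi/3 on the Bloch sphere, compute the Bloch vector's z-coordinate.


theta = 3.1416, phi = 0.0000
r_z = cos(theta) = -1.0000

-1.0000


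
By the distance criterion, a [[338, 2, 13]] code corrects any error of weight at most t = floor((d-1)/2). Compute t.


Code parameters: [[338, 2, 13]], distance d = 13.
Number of correctable errors = floor((d-1)/2)
= floor((13 - 1)/2)
= floor(12/2)
= 6

6


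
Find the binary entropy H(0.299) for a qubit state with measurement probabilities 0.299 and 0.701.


S = -p*log2(p) - (1-p)*log2(1-p)
p = 0.2990, 1-p = 0.7010
= -0.2990 * log2(0.2990) - 0.7010 * log2(0.7010)
= -(-0.5208) - (-0.3593)
= 0.8801

0.8801


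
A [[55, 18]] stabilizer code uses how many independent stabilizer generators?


For an [[n,k]] stabilizer code:
Number of stabilizer generators = n - k
= 55 - 18
= 37

37


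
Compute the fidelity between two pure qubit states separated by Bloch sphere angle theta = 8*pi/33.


For states separated by angle theta on Bloch sphere:
F = cos^2(theta/2)
theta = 8*pi/33 = 0.7616
theta/2 = 0.3808
cos(theta/2) = 0.9284
F = 0.8619

0.8619


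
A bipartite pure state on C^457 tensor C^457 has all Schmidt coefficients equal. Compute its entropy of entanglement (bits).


For a maximally entangled state in d x d:
S = log2(d) = log2(457)
= 8.8361

8.8361


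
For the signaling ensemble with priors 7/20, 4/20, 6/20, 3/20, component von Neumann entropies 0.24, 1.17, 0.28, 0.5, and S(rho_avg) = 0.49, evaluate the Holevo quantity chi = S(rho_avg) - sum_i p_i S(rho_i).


chi = S(rho) - sum_i p_i * S(rho_i)
Weighted entropy = 7/20 * 0.24 + 4/20 * 1.17 + 6/20 * 0.28 + 3/20 * 0.5
= 0.4770
chi = 0.49 - 0.4770
= 0.0130

0.0130


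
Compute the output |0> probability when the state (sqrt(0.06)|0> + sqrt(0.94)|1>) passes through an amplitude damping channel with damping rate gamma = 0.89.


For amplitude damping with parameter gamma on state sqrt(a)|0> + sqrt(b)|1>:
alpha^2 = 0.06, beta^2 = 0.94
P(|0>) = alpha^2 + gamma * beta^2
= 0.06 + 0.89 * 0.94
= 0.06 + 0.8366
= 0.8966

0.8966


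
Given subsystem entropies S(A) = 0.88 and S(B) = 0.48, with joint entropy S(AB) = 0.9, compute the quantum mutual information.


I(A:B) = S(A) + S(B) - S(AB)
= 0.88 + 0.48 - 0.9
= 0.4600

0.4600


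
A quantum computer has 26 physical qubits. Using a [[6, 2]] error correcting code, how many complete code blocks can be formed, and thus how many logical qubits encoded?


Each code block uses 6 physical qubits for 2 logical qubit(s).
Number of complete blocks = floor(26 / 6) = 4
Logical qubits = 4 * 2
= 8

8


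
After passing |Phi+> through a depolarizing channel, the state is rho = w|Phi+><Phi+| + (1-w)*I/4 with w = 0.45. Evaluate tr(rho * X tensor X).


|Phi+> = (|00> + |11>)/sqrt(2)
For the pure Bell state, <X_A X_B> = +1 (Bell-state Pauli correlator).
The maximally-mixed part I/4 has tr(I/4 * P tensor P) = 0 for any traceless Pauli P.
So <X_A X_B>_rho = w * (+1) + (1 - w) * 0
= 0.45 * (+1)
= 0.4500

0.4500


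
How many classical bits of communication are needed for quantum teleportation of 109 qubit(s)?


Quantum teleportation requires 2 classical bits per qubit teleported.
109 qubit(s) -> 2 * 109 = 218 classical bits

218


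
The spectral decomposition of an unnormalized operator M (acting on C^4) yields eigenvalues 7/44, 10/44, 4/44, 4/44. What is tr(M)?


tr(M) = sum of eigenvalues
= 7/44 + 10/44 + 4/44 + 4/44
= 25/44
= 0.5682

0.5682


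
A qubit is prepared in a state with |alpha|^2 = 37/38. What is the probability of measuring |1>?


|alpha|^2 = 37/38 = 0.9737
|beta|^2 = 1 - 37/38 = 1/38 = 0.0263
P(|1>) = |beta|^2 = 0.0263

0.0263


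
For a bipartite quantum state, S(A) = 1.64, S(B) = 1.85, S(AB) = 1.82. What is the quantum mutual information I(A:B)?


I(A:B) = S(A) + S(B) - S(AB)
= 1.64 + 1.85 - 1.82
= 1.6700

1.6700


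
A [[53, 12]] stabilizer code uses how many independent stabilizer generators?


For an [[n,k]] stabilizer code:
Number of stabilizer generators = n - k
= 53 - 12
= 41

41


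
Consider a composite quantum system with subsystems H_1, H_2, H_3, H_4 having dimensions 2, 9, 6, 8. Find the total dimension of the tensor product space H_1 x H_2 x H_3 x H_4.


dim(H_1 x H_2 x H_3 x H_4) = 2 * 9 * 6 * 8
= 18 * 6 * 8
= 108 * 8
= 864

864


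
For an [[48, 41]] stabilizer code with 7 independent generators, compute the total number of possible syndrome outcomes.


Each stabilizer generator gives a binary (+1 or -1) measurement outcome.
With 7 independent generators:
Total syndromes = 2^7
= 128

128


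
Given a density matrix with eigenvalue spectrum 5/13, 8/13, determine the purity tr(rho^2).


tr(rho^2) = sum of eigenvalues squared
= (5/13)^2 + (8/13)^2
= (25 + 64) / 169
= 89/169
= 0.5266

0.5266


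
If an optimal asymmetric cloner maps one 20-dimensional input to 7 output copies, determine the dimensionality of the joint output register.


Output space = H^(tensor 7) where dim(H) = 20
dim = 20^7
= 400 (after 2 factors)
= 8000 (after 3 factors)
= 160000 (after 4 factors)
= 3200000 (after 5 factors)
= 64000000 (after 6 factors)
= 1280000000 (after 7 factors)
= 1280000000

1280000000


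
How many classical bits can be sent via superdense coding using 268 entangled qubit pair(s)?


Superdense coding allows 2 classical bits per shared entangled pair.
268 pair(s) -> 2 * 268 = 536 classical bits

536


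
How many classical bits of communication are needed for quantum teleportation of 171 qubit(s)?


Quantum teleportation requires 2 classical bits per qubit teleported.
171 qubit(s) -> 2 * 171 = 342 classical bits

342


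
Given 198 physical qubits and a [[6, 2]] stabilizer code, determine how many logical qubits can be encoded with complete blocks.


Each code block uses 6 physical qubits for 2 logical qubit(s).
Number of complete blocks = floor(198 / 6) = 33
Logical qubits = 33 * 2
= 66

66


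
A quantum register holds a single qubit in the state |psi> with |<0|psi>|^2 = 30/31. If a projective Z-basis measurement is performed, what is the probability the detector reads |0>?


|alpha|^2 = 30/31 = 0.9677
|beta|^2 = 1 - 30/31 = 1/31 = 0.0323
P(|0>) = |alpha|^2 = 0.9677

0.9677


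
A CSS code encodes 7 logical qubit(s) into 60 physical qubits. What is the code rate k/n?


Code rate R = k/n
= 7/60
= 0.1167

0.1167


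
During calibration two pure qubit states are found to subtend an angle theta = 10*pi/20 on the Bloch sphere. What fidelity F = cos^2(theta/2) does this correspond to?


For states separated by angle theta on Bloch sphere:
F = cos^2(theta/2)
theta = 10*pi/20 = 1.5708
theta/2 = 0.7854
cos(theta/2) = 0.7071
F = 0.5000

0.5000


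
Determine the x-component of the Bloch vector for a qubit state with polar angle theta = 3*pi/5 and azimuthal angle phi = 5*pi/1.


theta = 1.8850, phi = 15.7080
r_x = sin(theta)*cos(phi) = 0.9511 * -1.0000
r_x = -0.9511

-0.9511


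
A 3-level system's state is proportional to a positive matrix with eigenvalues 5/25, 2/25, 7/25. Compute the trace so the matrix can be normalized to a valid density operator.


tr(M) = sum of eigenvalues
= 5/25 + 2/25 + 7/25
= 14/25
= 0.5600

0.5600


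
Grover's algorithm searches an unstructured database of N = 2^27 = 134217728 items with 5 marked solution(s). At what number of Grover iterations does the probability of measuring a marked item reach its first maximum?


After j Grover iterations the success probability is P(j) = sin^2((2j+1)*theta), where sin(theta) = sqrt(k/N).
N = 2^27 = 134217728, k = 5
sin(theta) = sqrt(k/N) = 0.0001930101111
theta = arcsin(sqrt(k/N)) = 0.0001930101123 rad
P(j) reaches its first maximum when (2j+1)*theta is as close as possible to pi/2, i.e. j = round(pi/(4*theta) - 1/2).
pi/(4*theta) - 1/2 = 4068.7073
(For comparison, the common estimate pi/4 * sqrt(N/k) = 4069.2074; the exact maximiser is used here.)
Optimal iterations = 4069

4069


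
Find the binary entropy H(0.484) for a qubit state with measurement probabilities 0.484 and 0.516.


S = -p*log2(p) - (1-p)*log2(1-p)
p = 0.4840, 1-p = 0.5160
= -0.4840 * log2(0.4840) - 0.5160 * log2(0.5160)
= -(-0.5067) - (-0.4926)
= 0.9993

0.9993


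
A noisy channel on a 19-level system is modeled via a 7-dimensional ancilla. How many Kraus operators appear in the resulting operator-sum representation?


Tracing out the environment in an orthonormal basis {|i>_E} gives Kraus operators K_i = <i|_E U |0>_E.
Number of Kraus operators = dim(H_env) = d_env
= 7

7


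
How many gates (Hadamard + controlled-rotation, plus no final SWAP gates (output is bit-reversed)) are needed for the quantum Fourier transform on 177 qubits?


Hadamard gates: 177
Controlled rotations: n*(n-1)/2 = 177*176/2 = 15576
SWAP gates: 0 (omitted)
Total = 177 + 15576
= 15753

15753


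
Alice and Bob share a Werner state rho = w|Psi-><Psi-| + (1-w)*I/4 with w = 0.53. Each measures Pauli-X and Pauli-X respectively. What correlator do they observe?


|Psi-> = (|01> - |10>)/sqrt(2)
For the pure Bell state, <X_A X_B> = -1 (Bell-state Pauli correlator).
The maximally-mixed part I/4 has tr(I/4 * P tensor P) = 0 for any traceless Pauli P.
So <X_A X_B>_rho = w * (-1) + (1 - w) * 0
= 0.53 * (-1)
= -0.5300

-0.5300


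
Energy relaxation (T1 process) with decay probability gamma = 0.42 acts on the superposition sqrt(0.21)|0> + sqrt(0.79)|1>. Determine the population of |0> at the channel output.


For amplitude damping with parameter gamma on state sqrt(a)|0> + sqrt(b)|1>:
alpha^2 = 0.21, beta^2 = 0.79
P(|0>) = alpha^2 + gamma * beta^2
= 0.21 + 0.42 * 0.79
= 0.21 + 0.3318
= 0.5418

0.5418


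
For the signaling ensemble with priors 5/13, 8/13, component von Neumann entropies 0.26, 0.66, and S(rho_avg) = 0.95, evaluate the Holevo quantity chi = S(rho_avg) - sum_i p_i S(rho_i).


chi = S(rho) - sum_i p_i * S(rho_i)
Weighted entropy = 5/13 * 0.26 + 8/13 * 0.66
= 0.5062
chi = 0.95 - 0.5062
= 0.4438

0.4438


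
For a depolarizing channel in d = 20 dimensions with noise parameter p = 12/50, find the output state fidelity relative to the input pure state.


F = (1-p) + p/d
= (1 - 0.2400) + 0.2400/20
= 0.7600 + 0.0120
= 0.7720

0.7720


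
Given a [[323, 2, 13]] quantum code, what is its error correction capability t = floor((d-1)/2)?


Code parameters: [[323, 2, 13]], distance d = 13.
Number of correctable errors = floor((d-1)/2)
= floor((13 - 1)/2)
= floor(12/2)
= 6

6


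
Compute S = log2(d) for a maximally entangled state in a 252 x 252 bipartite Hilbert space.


For a maximally entangled state in d x d:
S = log2(d) = log2(252)
= 7.9773

7.9773


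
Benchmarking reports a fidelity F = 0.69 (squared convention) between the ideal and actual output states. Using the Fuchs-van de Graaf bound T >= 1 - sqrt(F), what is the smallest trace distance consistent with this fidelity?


Fuchs-van de Graaf (squared-fidelity convention): 1 - sqrt(F) <= T <= sqrt(1 - F).
Lower bound: T >= 1 - sqrt(F)
sqrt(F) = sqrt(0.69) = 0.8307
T >= 1 - 0.8307
T >= 0.1693

0.1693


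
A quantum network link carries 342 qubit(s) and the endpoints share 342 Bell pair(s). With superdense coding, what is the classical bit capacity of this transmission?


Superdense coding allows 2 classical bits per shared entangled pair.
342 pair(s) -> 2 * 342 = 684 classical bits

684


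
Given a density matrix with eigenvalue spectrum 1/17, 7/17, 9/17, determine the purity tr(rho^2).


tr(rho^2) = sum of eigenvalues squared
= (1/17)^2 + (7/17)^2 + (9/17)^2
= (1 + 49 + 81) / 289
= 131/289
= 0.4533

0.4533


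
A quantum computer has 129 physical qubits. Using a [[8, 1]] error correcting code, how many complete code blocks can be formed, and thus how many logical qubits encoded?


Each code block uses 8 physical qubits for 1 logical qubit(s).
Number of complete blocks = floor(129 / 8) = 16
Logical qubits = 16 * 1
= 16

16


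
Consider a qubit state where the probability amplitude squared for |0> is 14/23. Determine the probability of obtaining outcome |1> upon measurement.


|alpha|^2 = 14/23 = 0.6087
|beta|^2 = 1 - 14/23 = 9/23 = 0.3913
P(|1>) = |beta|^2 = 0.3913

0.3913


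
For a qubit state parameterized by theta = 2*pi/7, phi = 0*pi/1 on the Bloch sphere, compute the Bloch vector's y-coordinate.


theta = 0.8976, phi = 0.0000
r_y = sin(theta)*sin(phi) = 0.7818 * 0.0000
r_y = 0.0000

0.0000


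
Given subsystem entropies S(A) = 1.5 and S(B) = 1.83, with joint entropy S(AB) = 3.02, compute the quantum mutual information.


I(A:B) = S(A) + S(B) - S(AB)
= 1.5 + 1.83 - 3.02
= 0.3100

0.3100


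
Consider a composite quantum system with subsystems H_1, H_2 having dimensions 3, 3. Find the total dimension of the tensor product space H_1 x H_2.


dim(H_1 x H_2) = 3 * 3
= 9

9


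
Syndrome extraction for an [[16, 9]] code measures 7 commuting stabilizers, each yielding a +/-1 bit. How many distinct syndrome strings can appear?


Each stabilizer generator gives a binary (+1 or -1) measurement outcome.
With 7 independent generators:
Total syndromes = 2^7
= 128

128


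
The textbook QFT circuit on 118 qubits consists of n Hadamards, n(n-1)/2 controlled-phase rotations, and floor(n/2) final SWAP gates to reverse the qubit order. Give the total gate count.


Hadamard gates: 118
Controlled rotations: n*(n-1)/2 = 118*117/2 = 6903
SWAP gates: floor(n/2) = floor(118/2) = 59
Total = 118 + 6903 + 59
= 7080

7080


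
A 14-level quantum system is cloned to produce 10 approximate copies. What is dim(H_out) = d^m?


Output space = H^(tensor 10) where dim(H) = 14
dim = 14^10
= 196 (after 2 factors)
= 2744 (after 3 factors)
= 38416 (after 4 factors)
= 537824 (after 5 factors)
= 7529536 (after 6 factors)
= 105413504 (after 7 factors)
= 1475789056 (after 8 factors)
= 20661046784 (after 9 factors)
= 289254654976 (after 10 factors)
= 289254654976

289254654976


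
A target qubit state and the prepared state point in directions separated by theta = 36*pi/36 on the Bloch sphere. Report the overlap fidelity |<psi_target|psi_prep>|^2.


For states separated by angle theta on Bloch sphere:
F = cos^2(theta/2)
theta = 36*pi/36 = 3.1416
theta/2 = 1.5708
cos(theta/2) = 0.0000
F = 0.0000

0.0000


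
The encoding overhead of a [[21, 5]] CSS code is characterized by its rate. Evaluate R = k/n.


Code rate R = k/n
= 5/21
= 0.2381

0.2381


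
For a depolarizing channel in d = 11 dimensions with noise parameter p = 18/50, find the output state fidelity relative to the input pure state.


F = (1-p) + p/d
= (1 - 0.3600) + 0.3600/11
= 0.6400 + 0.0327
= 0.6727

0.6727


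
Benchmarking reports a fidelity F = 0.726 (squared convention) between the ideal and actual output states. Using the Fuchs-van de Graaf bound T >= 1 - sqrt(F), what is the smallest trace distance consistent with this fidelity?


Fuchs-van de Graaf (squared-fidelity convention): 1 - sqrt(F) <= T <= sqrt(1 - F).
Lower bound: T >= 1 - sqrt(F)
sqrt(F) = sqrt(0.726) = 0.8521
T >= 1 - 0.8521
T >= 0.1479

0.1479


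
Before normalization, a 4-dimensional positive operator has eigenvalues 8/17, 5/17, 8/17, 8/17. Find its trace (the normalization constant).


tr(M) = sum of eigenvalues
= 8/17 + 5/17 + 8/17 + 8/17
= 29/17
= 1.7059

1.7059


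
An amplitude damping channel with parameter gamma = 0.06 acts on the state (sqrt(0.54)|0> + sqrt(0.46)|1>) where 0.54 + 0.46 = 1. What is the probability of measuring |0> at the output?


For amplitude damping with parameter gamma on state sqrt(a)|0> + sqrt(b)|1>:
alpha^2 = 0.54, beta^2 = 0.46
P(|0>) = alpha^2 + gamma * beta^2
= 0.54 + 0.06 * 0.46
= 0.54 + 0.0276
= 0.5676

0.5676


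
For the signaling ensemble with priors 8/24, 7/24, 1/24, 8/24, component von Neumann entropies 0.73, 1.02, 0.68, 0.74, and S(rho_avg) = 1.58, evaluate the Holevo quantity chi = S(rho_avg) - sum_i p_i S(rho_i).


chi = S(rho) - sum_i p_i * S(rho_i)
Weighted entropy = 8/24 * 0.73 + 7/24 * 1.02 + 1/24 * 0.68 + 8/24 * 0.74
= 0.8158
chi = 1.58 - 0.8158
= 0.7642

0.7642


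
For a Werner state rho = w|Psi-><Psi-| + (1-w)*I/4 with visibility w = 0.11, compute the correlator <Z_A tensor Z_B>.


|Psi-> = (|01> - |10>)/sqrt(2)
For the pure Bell state, <Z_A Z_B> = -1 (Bell-state Pauli correlator).
The maximally-mixed part I/4 has tr(I/4 * P tensor P) = 0 for any traceless Pauli P.
So <Z_A Z_B>_rho = w * (-1) + (1 - w) * 0
= 0.11 * (-1)
= -0.1100

-0.1100


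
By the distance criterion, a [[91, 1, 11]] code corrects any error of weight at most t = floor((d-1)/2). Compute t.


Code parameters: [[91, 1, 11]], distance d = 11.
Number of correctable errors = floor((d-1)/2)
= floor((11 - 1)/2)
= floor(10/2)
= 5

5


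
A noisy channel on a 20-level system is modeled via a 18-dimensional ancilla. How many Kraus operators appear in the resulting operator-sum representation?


Tracing out the environment in an orthonormal basis {|i>_E} gives Kraus operators K_i = <i|_E U |0>_E.
Number of Kraus operators = dim(H_env) = d_env
= 18

18


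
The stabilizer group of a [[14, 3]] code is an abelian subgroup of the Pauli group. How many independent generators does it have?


For an [[n,k]] stabilizer code:
Number of stabilizer generators = n - k
= 14 - 3
= 11

11


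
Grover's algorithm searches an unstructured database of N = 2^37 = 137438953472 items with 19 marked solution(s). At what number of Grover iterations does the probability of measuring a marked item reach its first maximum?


After j Grover iterations the success probability is P(j) = sin^2((2j+1)*theta), where sin(theta) = sqrt(k/N).
N = 2^37 = 137438953472, k = 19
sin(theta) = sqrt(k/N) = 1.175768662e-05
theta = arcsin(sqrt(k/N)) = 1.175768662e-05 rad
P(j) reaches its first maximum when (2j+1)*theta is as close as possible to pi/2, i.e. j = round(pi/(4*theta) - 1/2).
pi/(4*theta) - 1/2 = 66798.1985
(For comparison, the common estimate pi/4 * sqrt(N/k) = 66798.6985; the exact maximiser is used here.)
Optimal iterations = 66798

66798


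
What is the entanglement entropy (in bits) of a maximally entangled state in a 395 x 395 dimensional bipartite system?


For a maximally entangled state in d x d:
S = log2(d) = log2(395)
= 8.6257

8.6257


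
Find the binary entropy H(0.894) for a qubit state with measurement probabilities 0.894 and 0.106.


S = -p*log2(p) - (1-p)*log2(1-p)
p = 0.8940, 1-p = 0.1060
= -0.8940 * log2(0.8940) - 0.1060 * log2(0.1060)
= -(-0.1445) - (-0.3432)
= 0.4877

0.4877


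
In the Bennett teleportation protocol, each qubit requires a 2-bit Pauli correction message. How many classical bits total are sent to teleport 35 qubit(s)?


Quantum teleportation requires 2 classical bits per qubit teleported.
35 qubit(s) -> 2 * 35 = 70 classical bits

70


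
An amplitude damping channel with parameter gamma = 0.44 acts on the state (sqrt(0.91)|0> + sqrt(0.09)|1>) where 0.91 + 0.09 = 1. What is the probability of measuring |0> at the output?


For amplitude damping with parameter gamma on state sqrt(a)|0> + sqrt(b)|1>:
alpha^2 = 0.91, beta^2 = 0.09
P(|0>) = alpha^2 + gamma * beta^2
= 0.91 + 0.44 * 0.09
= 0.91 + 0.0396
= 0.9496

0.9496


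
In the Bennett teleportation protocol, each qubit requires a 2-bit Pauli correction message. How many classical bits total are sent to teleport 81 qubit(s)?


Quantum teleportation requires 2 classical bits per qubit teleported.
81 qubit(s) -> 2 * 81 = 162 classical bits

162


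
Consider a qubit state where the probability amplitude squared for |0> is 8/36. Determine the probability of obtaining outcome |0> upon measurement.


|alpha|^2 = 8/36 = 0.2222
|beta|^2 = 1 - 8/36 = 28/36 = 0.7778
P(|0>) = |alpha|^2 = 0.2222

0.2222


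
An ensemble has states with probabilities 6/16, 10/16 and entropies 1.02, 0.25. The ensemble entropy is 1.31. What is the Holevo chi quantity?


chi = S(rho) - sum_i p_i * S(rho_i)
Weighted entropy = 6/16 * 1.02 + 10/16 * 0.25
= 0.5388
chi = 1.31 - 0.5388
= 0.7712

0.7712


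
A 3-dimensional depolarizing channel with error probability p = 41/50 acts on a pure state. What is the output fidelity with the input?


F = (1-p) + p/d
= (1 - 0.8200) + 0.8200/3
= 0.1800 + 0.2733
= 0.4533

0.4533


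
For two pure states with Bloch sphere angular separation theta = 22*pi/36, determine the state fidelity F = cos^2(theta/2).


For states separated by angle theta on Bloch sphere:
F = cos^2(theta/2)
theta = 22*pi/36 = 1.9199
theta/2 = 0.9599
cos(theta/2) = 0.5736
F = 0.3290

0.3290


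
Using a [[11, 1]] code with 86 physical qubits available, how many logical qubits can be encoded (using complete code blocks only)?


Each code block uses 11 physical qubits for 1 logical qubit(s).
Number of complete blocks = floor(86 / 11) = 7
Logical qubits = 7 * 1
= 7

7


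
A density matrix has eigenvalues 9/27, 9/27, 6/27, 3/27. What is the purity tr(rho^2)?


tr(rho^2) = sum of eigenvalues squared
= (9/27)^2 + (9/27)^2 + (6/27)^2 + (3/27)^2
= (81 + 81 + 36 + 9) / 729
= 207/729
= 0.2840

0.2840


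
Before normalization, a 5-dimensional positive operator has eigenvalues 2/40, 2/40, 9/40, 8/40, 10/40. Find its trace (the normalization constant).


tr(M) = sum of eigenvalues
= 2/40 + 2/40 + 9/40 + 8/40 + 10/40
= 31/40
= 0.7750

0.7750


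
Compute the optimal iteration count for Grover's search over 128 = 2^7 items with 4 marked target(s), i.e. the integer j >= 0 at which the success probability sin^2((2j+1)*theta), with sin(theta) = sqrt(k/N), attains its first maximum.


After j Grover iterations the success probability is P(j) = sin^2((2j+1)*theta), where sin(theta) = sqrt(k/N).
N = 2^7 = 128, k = 4
sin(theta) = sqrt(k/N) = 0.1767766953
theta = arcsin(sqrt(k/N)) = 0.1777106008 rad
P(j) reaches its first maximum when (2j+1)*theta is as close as possible to pi/2, i.e. j = round(pi/(4*theta) - 1/2).
pi/(4*theta) - 1/2 = 3.9195
(For comparison, the common estimate pi/4 * sqrt(N/k) = 4.4429; the exact maximiser is used here.)
Optimal iterations = 4

4


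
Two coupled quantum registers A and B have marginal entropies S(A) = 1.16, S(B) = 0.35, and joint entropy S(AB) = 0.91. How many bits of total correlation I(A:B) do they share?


I(A:B) = S(A) + S(B) - S(AB)
= 1.16 + 0.35 - 0.91
= 0.6000

0.6000


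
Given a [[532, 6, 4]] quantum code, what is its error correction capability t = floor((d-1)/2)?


Code parameters: [[532, 6, 4]], distance d = 4.
Number of correctable errors = floor((d-1)/2)
= floor((4 - 1)/2)
= floor(3/2)
= 1

1


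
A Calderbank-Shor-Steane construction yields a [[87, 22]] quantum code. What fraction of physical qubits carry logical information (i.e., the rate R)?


Code rate R = k/n
= 22/87
= 0.2529

0.2529


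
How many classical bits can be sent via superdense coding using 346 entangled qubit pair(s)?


Superdense coding allows 2 classical bits per shared entangled pair.
346 pair(s) -> 2 * 346 = 692 classical bits

692


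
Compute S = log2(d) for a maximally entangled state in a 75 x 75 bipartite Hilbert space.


For a maximally entangled state in d x d:
S = log2(d) = log2(75)
= 6.2288

6.2288


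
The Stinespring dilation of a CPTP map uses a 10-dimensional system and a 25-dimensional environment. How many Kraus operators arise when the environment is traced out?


Tracing out the environment in an orthonormal basis {|i>_E} gives Kraus operators K_i = <i|_E U |0>_E.
Number of Kraus operators = dim(H_env) = d_env
= 25

25


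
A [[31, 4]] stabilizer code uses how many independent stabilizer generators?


For an [[n,k]] stabilizer code:
Number of stabilizer generators = n - k
= 31 - 4
= 27

27


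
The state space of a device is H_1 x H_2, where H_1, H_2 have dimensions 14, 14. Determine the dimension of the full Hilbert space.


dim(H_1 x H_2) = 14 * 14
= 196

196


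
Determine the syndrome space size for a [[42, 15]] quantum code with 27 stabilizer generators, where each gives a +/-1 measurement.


Each stabilizer generator gives a binary (+1 or -1) measurement outcome.
With 27 independent generators:
Total syndromes = 2^27
= 134217728

134217728


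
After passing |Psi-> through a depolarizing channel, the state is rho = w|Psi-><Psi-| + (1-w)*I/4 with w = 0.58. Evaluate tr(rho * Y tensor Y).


|Psi-> = (|01> - |10>)/sqrt(2)
For the pure Bell state, <Y_A Y_B> = -1 (Bell-state Pauli correlator).
The maximally-mixed part I/4 has tr(I/4 * P tensor P) = 0 for any traceless Pauli P.
So <Y_A Y_B>_rho = w * (-1) + (1 - w) * 0
= 0.58 * (-1)
= -0.5800

-0.5800
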